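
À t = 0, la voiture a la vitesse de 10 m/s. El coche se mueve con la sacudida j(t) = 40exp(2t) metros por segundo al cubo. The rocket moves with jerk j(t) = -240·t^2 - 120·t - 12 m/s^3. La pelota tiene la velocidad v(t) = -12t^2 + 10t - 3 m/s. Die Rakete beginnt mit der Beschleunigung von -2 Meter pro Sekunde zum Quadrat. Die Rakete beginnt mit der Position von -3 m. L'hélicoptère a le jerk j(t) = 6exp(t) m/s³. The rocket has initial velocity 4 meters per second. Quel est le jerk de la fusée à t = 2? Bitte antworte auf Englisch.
From the given jerk equation j(t) = -240·t^2 - 120·t - 12, we substitute t = 2 to get j = -1212.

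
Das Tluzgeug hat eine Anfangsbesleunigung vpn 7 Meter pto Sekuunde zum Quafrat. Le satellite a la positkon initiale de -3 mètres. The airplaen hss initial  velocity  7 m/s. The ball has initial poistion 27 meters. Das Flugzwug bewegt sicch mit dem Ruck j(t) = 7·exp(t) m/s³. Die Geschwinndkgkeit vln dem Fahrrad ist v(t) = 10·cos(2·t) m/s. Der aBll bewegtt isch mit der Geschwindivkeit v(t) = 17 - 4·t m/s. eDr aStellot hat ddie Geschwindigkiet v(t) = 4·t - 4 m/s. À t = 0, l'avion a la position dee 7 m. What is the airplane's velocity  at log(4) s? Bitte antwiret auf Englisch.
To find the answer, we compute 2 antiderivatives of j(t) = 7·exp(t). Finding the antiderivative of j(t) and using a(0) = 7: a(t) = 7·exp(t). Finding the antiderivative of a(t) and using v(0) = 7: v(t) = 7·exp(t). From the given velocity equation v(t) = 7·exp(t), we substitute t = log(4) to get v = 28.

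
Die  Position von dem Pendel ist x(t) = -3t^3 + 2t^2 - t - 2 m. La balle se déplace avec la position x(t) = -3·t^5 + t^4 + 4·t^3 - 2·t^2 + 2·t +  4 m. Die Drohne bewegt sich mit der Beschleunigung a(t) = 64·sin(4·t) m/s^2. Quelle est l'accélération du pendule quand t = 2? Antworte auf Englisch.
Starting from position x(t) = -3·t^3 + 2·t^2 - t - 2, we take 2 derivatives. The derivative of position gives velocity: v(t) = -9·t^2 + 4·t - 1. Differentiating velocity, we get acceleration: a(t) = 4 - 18·t. Using a(t) = 4 - 18·t and substituting t = 2, we find a = -32.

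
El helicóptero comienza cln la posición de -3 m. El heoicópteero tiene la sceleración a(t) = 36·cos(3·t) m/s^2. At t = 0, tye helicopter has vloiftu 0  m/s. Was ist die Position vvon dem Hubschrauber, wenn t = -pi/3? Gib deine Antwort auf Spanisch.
Debemos encontrar la antiderivada de nuestra ecuación de la aceleración a(t) = 36·cos(3·t) 2 veces. La integral de la aceleración, con v(0) = 0, da la velocidad: v(t) = 12·sin(3·t). La integral de la velocidad, con x(0) = -3, da la posición: x(t) = 1 - 4·cos(3·t). De la ecuación de la posición x(t) = 1 - 4·cos(3·t), sustituimos t = -pi/3 para obtener x = 5.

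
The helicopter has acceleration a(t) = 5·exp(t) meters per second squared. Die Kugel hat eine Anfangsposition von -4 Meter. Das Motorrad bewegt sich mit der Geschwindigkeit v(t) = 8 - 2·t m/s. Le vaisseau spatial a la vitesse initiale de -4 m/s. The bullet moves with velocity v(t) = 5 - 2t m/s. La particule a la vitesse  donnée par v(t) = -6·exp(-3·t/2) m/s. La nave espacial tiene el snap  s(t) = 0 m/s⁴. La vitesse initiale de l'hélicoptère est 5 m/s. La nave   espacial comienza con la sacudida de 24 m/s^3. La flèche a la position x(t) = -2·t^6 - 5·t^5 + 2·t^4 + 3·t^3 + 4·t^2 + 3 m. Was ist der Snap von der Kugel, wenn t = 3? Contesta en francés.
Nous devons dériver notre équation de la vitesse v(t) = 5 - 2·t 3 fois. En prenant d/dt de v(t), nous trouvons a(t) = -2. En prenant d/dt de a(t), nous trouvons j(t) = 0. En dérivant le jerk, nous obtenons le snap: s(t) = 0. De l'équation du snap s(t) = 0, nous substituons t = 3 pour obtenir s = 0.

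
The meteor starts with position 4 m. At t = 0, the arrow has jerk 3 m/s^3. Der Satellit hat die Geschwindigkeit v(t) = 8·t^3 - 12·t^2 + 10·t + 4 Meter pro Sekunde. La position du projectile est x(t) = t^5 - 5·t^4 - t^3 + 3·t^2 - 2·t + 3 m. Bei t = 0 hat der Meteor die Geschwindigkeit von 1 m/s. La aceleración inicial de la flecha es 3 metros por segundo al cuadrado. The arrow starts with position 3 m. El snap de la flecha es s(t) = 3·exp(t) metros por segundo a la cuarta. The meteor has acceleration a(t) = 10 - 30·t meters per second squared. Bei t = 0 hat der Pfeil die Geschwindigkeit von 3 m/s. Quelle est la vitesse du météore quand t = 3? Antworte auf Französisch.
Nous devons trouver la primitive de notre équation de l'accélération a(t) = 10 - 30·t 1 fois. La primitive de l'accélération, avec v(0) = 1, donne la vitesse: v(t) = -15·t^2 + 10·t + 1. Nous avons la vitesse v(t) = -15·t^2 + 10·t + 1. En substituant t = 3: v(3) = -104.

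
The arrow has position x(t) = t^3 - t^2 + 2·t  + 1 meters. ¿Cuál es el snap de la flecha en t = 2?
Partiendo de la posición x(t) = t^3 - t^2 + 2·t + 1, tomamos 4 derivadas. La derivada de la posición da la velocidad: v(t) = 3·t^2 - 2·t + 2. La derivada de la velocidad da la aceleración: a(t) = 6·t - 2. La derivada de la aceleración da la sacudida: j(t) = 6. Derivando la sacudida, obtenemos el snap: s(t) = 0. De la ecuación del snap s(t) = 0, sustituimos t = 2 para obtener s = 0.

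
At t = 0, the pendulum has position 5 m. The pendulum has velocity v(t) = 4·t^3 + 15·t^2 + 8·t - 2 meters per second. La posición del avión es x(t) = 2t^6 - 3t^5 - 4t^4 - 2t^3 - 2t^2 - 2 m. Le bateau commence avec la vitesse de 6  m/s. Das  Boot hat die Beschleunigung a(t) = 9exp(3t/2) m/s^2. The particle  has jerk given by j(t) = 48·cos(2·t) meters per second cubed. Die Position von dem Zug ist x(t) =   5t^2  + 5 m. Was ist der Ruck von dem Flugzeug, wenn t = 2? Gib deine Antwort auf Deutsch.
Ausgehend von der Position x(t) = 2·t^6 - 3·t^5 - 4·t^4 - 2·t^3 - 2·t^2 - 2, nehmen wir 3 Ableitungen. Mit d/dt von x(t) finden wir v(t) = 12·t^5 - 15·t^4 - 16·t^3 - 6·t^2 - 4·t. Die Ableitung von der Geschwindigkeit ergibt die Beschleunigung: a(t) = 60·t^4 - 60·t^3 - 48·t^2 - 12·t - 4. Mit d/dt von a(t) finden wir j(t) = 240·t^3 - 180·t^2 - 96·t - 12. Wir haben den Ruck j(t) = 240·t^3 - 180·t^2 - 96·t - 12. Durch Einsetzen von t = 2: j(2) = 996.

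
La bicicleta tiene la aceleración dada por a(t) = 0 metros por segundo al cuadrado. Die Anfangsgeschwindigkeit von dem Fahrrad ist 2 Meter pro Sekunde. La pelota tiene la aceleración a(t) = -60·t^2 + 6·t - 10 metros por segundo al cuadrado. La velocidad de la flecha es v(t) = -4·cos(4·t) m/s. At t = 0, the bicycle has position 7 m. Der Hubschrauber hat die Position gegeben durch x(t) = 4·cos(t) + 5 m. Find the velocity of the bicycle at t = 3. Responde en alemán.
Wir müssen unsere Gleichung für die Beschleunigung a(t) = 0 1-mal integrieren. Durch Integration von der Beschleunigung und Verwendung der Anfangsbedingung v(0) = 2, erhalten wir v(t) = 2. Wir haben die Geschwindigkeit v(t) = 2. Durch Einsetzen von t = 3: v(3) = 2.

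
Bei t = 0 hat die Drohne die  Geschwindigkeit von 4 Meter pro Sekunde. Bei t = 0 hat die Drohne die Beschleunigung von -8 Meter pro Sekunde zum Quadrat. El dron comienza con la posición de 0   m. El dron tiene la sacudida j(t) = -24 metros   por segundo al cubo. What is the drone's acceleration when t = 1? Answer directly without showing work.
The answer is -32.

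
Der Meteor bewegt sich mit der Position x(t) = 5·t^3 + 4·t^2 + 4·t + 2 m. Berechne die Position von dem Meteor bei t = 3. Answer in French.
De l'équation de la position x(t) = 5·t^3 + 4·t^2 + 4·t + 2, nous substituons t = 3 pour obtenir x = 185.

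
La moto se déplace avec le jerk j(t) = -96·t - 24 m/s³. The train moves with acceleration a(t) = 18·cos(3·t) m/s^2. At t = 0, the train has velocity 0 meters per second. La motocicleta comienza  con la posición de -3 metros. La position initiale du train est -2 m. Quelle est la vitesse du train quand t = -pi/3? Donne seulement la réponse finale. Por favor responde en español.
La velocidad en t = -pi/3 es v = 0.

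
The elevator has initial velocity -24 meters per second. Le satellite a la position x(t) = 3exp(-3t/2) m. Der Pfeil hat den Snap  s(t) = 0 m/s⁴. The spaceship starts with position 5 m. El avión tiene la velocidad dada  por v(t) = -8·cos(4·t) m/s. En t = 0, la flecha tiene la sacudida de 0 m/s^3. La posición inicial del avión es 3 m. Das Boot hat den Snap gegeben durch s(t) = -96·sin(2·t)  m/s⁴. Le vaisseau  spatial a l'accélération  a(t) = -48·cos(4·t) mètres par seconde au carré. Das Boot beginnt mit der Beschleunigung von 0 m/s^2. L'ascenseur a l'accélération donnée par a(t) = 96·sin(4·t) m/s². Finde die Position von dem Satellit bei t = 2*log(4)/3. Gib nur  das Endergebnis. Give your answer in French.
La réponse est 3/4.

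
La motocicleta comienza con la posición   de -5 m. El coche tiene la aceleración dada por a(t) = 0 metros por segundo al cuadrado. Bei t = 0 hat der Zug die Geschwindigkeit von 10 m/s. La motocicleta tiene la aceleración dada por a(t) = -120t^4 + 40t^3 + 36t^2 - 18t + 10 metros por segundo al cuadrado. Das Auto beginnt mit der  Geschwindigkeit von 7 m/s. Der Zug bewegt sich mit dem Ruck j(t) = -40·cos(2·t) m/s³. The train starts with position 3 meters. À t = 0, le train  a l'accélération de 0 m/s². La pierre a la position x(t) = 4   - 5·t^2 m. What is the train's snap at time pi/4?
We must differentiate our jerk equation j(t) = -40·cos(2·t) 1 time. Taking d/dt of j(t), we find s(t) = 80·sin(2·t). From the given snap equation s(t) = 80·sin(2·t), we substitute t = pi/4 to get s = 80.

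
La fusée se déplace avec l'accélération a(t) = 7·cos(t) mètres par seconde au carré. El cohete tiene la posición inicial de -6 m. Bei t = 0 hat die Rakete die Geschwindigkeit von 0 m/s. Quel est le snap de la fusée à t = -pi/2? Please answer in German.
Um dies zu lösen, müssen wir 2 Ableitungen unserer Gleichung für die Beschleunigung a(t) = 7·cos(t) nehmen. Mit d/dt von a(t) finden wir j(t) = -7·sin(t). Durch Ableiten von dem Ruck erhalten wir den Snap: s(t) = -7·cos(t). Aus der Gleichung für den Snap s(t) = -7·cos(t), setzen wir t = -pi/2 ein und erhalten s = 0.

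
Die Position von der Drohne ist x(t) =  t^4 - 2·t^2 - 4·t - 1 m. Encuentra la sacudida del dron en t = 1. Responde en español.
Debemos derivar nuestra ecuación de la posición x(t) = t^4 - 2·t^2 - 4·t - 1 3 veces. Tomando d/dt de x(t), encontramos v(t) = 4·t^3 - 4·t - 4. La derivada de la velocidad da la aceleración: a(t) = 12·t^2 - 4. Tomando d/dt de a(t), encontramos j(t) = 24·t. De la ecuación de la sacudida j(t) = 24·t, sustituimos t = 1 para obtener j = 24.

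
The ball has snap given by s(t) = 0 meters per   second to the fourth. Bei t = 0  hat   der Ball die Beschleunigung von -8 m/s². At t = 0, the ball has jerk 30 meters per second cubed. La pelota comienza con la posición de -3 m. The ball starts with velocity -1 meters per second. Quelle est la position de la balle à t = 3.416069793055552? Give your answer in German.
Ausgehend von dem Snap s(t) = 0, nehmen wir 4 Stammfunktionen. Durch Integration von dem Snap und Verwendung der Anfangsbedingung j(0) = 30, erhalten wir j(t) = 30. Das Integral von dem Ruck, mit a(0) = -8, ergibt die Beschleunigung: a(t) = 30·t - 8. Mit ∫a(t)dt und Anwendung von v(0) = -1, finden wir v(t) = 15·t^2 - 8·t - 1. Mit ∫v(t)dt und Anwendung von x(0) = -3, finden wir x(t) = 5·t^3 - 4·t^2 - t - 3. Aus der Gleichung für die Position x(t) = 5·t^3 - 4·t^2 - t - 3, setzen wir t = 3.416069793055552 ein und erhalten x = 146.225491898538.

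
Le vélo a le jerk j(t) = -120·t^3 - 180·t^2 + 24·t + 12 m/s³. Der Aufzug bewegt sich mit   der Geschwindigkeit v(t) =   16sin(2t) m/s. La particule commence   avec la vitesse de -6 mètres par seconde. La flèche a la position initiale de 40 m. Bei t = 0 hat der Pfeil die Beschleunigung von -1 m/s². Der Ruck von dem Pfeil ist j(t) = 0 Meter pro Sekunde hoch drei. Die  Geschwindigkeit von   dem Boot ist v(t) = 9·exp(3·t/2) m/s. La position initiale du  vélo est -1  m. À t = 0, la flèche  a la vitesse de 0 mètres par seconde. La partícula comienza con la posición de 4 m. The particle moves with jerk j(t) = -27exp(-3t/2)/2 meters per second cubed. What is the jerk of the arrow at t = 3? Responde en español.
Tenemos la sacudida j(t) = 0. Sustituyendo t = 3: j(3) = 0.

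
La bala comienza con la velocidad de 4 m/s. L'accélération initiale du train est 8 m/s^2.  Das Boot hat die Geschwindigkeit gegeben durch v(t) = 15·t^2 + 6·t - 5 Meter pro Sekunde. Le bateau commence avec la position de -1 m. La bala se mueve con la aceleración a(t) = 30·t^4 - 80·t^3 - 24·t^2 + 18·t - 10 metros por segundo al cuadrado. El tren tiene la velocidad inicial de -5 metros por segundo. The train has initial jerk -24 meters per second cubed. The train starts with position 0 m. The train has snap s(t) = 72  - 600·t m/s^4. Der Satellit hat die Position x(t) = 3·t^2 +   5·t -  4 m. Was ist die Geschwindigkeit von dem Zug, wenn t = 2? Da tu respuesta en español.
Partiendo del snap s(t) = 72 - 600·t, tomamos 3 antiderivadas. La integral del snap es la sacudida. Usando j(0) = -24, obtenemos j(t) = -300·t^2 + 72·t - 24. La integral de la sacudida, con a(0) = 8, da la aceleración: a(t) = -100·t^3 + 36·t^2 - 24·t + 8. La antiderivada de la aceleración, con v(0) = -5, da la velocidad: v(t) = -25·t^4 + 12·t^3 - 12·t^2 + 8·t - 5. Usando v(t) = -25·t^4 + 12·t^3 - 12·t^2 + 8·t - 5 y sustituyendo t = 2, encontramos v = -341.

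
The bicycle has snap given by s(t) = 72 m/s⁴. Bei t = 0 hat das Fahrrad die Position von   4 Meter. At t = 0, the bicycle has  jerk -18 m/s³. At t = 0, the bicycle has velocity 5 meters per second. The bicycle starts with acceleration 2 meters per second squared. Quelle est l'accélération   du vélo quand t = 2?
Nous devons trouver la primitive de notre équation du snap s(t) = 72 2 fois. La primitive du snap est le jerk. En utilisant j(0) = -18, nous obtenons j(t) = 72·t - 18. L'intégrale du jerk est l'accélération. En utilisant a(0) = 2, nous obtenons a(t) = 36·t^2 - 18·t + 2. De l'équation de l'accélération a(t) = 36·t^2 - 18·t + 2, nous substituons t = 2 pour obtenir a = 110.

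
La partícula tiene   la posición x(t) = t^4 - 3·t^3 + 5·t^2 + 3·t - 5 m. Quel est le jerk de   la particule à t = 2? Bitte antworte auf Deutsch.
Wir müssen unsere Gleichung für die Position x(t) = t^4 - 3·t^3 + 5·t^2 + 3·t - 5 3-mal ableiten. Mit d/dt von x(t) finden wir v(t) = 4·t^3 - 9·t^2 + 10·t + 3. Die Ableitung von der Geschwindigkeit ergibt die Beschleunigung: a(t) = 12·t^2 - 18·t + 10. Die Ableitung von der Beschleunigung ergibt den Ruck: j(t) = 24·t - 18. Mit j(t) = 24·t - 18 und Einsetzen von t = 2, finden wir j = 30.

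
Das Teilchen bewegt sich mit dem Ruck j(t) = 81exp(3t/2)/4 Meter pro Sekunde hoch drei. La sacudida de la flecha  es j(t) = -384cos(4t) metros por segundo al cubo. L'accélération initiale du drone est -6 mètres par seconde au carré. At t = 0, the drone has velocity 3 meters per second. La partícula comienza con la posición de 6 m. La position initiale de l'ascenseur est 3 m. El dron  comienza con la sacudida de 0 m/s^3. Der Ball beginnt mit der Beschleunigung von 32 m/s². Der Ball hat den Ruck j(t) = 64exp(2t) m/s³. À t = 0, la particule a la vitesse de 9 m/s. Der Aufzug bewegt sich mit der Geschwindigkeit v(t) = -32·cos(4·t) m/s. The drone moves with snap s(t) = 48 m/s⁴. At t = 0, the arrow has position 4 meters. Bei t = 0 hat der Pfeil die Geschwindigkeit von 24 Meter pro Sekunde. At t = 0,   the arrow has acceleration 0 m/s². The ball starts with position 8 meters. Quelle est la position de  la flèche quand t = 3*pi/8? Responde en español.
Debemos encontrar la integral de nuestra ecuación de la sacudida j(t) = -384·cos(4·t) 3 veces. La integral de la sacudida, con a(0) = 0, da la aceleración: a(t) = -96·sin(4·t). La integral de la aceleración es la velocidad. Usando v(0) = 24, obtenemos v(t) = 24·cos(4·t). La integral de la velocidad es la posición. Usando x(0) = 4, obtenemos x(t) = 6·sin(4·t) + 4. Usando x(t) = 6·sin(4·t) + 4 y sustituyendo t = 3*pi/8, encontramos x = -2.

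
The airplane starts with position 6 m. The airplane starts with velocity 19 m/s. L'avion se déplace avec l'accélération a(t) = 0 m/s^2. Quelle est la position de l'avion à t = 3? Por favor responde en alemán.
Um dies zu lösen, müssen wir 2 Integrale unserer Gleichung für die Beschleunigung a(t) = 0 finden. Die Stammfunktion von der Beschleunigung ist die Geschwindigkeit. Mit v(0) = 19 erhalten wir v(t) = 19. Die Stammfunktion von der Geschwindigkeit, mit x(0) = 6, ergibt die Position: x(t) = 19·t + 6. Aus der Gleichung für die Position x(t) = 19·t + 6, setzen wir t = 3 ein und erhalten x = 63.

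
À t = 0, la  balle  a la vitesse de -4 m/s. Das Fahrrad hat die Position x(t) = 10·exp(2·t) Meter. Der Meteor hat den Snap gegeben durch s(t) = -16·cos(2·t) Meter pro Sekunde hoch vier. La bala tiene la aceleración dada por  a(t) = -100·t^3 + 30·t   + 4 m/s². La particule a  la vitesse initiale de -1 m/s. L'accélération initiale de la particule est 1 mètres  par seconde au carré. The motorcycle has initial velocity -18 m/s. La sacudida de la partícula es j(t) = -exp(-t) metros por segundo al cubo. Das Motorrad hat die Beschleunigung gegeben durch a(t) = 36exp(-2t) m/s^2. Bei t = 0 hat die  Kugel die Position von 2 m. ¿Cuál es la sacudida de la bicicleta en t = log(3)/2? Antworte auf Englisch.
Starting from position x(t) = 10·exp(2·t), we take 3 derivatives. The derivative of position gives velocity: v(t) = 20·exp(2·t). Differentiating velocity, we get acceleration: a(t) = 40·exp(2·t). Taking d/dt of a(t), we find j(t) = 80·exp(2·t). From the given jerk equation j(t) = 80·exp(2·t), we substitute t = log(3)/2 to get j = 240.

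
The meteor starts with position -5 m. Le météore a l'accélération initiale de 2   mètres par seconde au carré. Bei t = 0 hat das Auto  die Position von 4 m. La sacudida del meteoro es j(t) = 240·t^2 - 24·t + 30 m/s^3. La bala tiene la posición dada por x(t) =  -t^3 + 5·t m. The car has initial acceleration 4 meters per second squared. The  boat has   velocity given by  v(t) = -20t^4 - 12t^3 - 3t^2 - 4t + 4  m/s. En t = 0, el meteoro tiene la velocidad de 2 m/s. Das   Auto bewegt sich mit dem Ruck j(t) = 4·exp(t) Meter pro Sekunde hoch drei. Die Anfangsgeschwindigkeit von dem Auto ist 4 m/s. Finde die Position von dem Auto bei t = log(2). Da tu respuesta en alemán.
Wir müssen das Integral unserer Gleichung für den Ruck j(t) = 4·exp(t) 3-mal finden. Durch Integration von dem Ruck und Verwendung der Anfangsbedingung a(0) = 4, erhalten wir a(t) = 4·exp(t). Durch Integration von der Beschleunigung und Verwendung der Anfangsbedingung v(0) = 4, erhalten wir v(t) = 4·exp(t). Die Stammfunktion von der Geschwindigkeit, mit x(0) = 4, ergibt die Position: x(t) = 4·exp(t). Aus der Gleichung für die Position x(t) = 4·exp(t), setzen wir t = log(2) ein und erhalten x = 8.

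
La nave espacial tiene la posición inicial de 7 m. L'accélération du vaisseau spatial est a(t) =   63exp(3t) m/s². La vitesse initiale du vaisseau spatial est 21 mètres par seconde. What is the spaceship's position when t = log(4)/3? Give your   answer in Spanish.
Partiendo de la aceleración a(t) = 63·exp(3·t), tomamos 2 integrales. La integral de la aceleración, con v(0) = 21, da la velocidad: v(t) = 21·exp(3·t). Tomando ∫v(t)dt y aplicando x(0) = 7, encontramos x(t) = 7·exp(3·t). Usando x(t) = 7·exp(3·t) y sustituyendo t = log(4)/3, encontramos x = 28.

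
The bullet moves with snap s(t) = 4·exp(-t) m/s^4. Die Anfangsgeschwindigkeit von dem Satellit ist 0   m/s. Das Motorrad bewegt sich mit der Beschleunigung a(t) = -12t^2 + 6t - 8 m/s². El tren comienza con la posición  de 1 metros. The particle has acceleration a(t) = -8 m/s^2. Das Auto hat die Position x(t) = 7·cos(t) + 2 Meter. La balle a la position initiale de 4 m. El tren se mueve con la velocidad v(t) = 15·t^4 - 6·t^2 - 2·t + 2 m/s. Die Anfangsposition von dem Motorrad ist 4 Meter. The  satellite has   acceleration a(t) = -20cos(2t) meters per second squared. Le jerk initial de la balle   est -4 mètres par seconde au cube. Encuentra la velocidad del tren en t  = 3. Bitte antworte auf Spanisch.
De la ecuación de la velocidad v(t) = 15·t^4 - 6·t^2 - 2·t + 2, sustituimos t = 3 para obtener v = 1157.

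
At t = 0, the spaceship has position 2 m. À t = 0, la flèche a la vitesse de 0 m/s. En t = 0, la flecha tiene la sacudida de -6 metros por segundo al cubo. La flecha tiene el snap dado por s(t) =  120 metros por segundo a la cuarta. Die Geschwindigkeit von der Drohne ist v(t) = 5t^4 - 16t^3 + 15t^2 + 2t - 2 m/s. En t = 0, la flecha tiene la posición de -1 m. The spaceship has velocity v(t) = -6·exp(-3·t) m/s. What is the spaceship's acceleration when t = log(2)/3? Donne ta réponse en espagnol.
Debemos derivar nuestra ecuación de la velocidad v(t) = -6·exp(-3·t) 1 vez. La derivada de la velocidad da la aceleración: a(t) = 18·exp(-3·t). Usando a(t) = 18·exp(-3·t) y sustituyendo t = log(2)/3, encontramos a = 9.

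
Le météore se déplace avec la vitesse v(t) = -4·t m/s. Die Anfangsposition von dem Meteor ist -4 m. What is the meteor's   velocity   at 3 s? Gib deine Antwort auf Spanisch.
Usando v(t) = -4·t y sustituyendo t = 3, encontramos v = -12.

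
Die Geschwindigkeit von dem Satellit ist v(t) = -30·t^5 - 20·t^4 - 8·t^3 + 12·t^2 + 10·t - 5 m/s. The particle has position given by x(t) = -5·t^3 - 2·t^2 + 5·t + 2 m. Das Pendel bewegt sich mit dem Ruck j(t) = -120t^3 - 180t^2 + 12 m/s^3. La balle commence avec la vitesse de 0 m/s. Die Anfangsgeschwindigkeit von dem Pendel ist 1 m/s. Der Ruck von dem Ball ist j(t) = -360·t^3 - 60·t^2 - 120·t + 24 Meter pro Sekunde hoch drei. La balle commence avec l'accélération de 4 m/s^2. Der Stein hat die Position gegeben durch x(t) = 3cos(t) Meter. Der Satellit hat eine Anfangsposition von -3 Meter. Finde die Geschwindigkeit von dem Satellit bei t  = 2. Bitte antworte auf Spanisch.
Tenemos la velocidad v(t) = -30·t^5 - 20·t^4 - 8·t^3 + 12·t^2 + 10·t - 5. Sustituyendo t = 2: v(2) = -1281.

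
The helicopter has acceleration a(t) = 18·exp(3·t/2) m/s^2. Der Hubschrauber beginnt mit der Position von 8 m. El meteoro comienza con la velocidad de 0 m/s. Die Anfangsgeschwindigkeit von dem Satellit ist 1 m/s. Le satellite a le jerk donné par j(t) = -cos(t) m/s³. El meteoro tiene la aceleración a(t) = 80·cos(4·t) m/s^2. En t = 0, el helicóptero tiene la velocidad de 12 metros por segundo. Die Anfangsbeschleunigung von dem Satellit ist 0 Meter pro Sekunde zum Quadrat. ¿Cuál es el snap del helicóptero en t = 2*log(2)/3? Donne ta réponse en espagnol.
Para resolver esto, necesitamos tomar 2 derivadas de nuestra ecuación de la aceleración a(t) = 18·exp(3·t/2). Derivando la aceleración, obtenemos la sacudida: j(t) = 27·exp(3·t/2). Tomando d/dt de j(t), encontramos s(t) = 81·exp(3·t/2)/2. Usando s(t) = 81·exp(3·t/2)/2 y sustituyendo t = 2*log(2)/3, encontramos s = 81.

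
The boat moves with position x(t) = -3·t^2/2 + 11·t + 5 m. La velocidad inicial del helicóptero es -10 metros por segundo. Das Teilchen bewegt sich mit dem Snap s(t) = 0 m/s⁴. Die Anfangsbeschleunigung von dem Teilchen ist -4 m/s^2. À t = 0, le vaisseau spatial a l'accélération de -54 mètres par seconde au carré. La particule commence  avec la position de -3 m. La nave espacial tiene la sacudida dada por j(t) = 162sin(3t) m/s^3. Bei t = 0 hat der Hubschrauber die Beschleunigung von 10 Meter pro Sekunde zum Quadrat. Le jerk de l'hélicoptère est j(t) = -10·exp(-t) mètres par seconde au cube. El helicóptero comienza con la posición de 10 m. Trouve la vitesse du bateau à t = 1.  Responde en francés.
En partant de la position x(t) = -3·t^2/2 + 11·t + 5, nous prenons 1 dérivée. En prenant d/dt de x(t), nous trouvons v(t) = 11 - 3·t. En utilisant v(t) = 11 - 3·t et en substituant t = 1, nous trouvons v = 8.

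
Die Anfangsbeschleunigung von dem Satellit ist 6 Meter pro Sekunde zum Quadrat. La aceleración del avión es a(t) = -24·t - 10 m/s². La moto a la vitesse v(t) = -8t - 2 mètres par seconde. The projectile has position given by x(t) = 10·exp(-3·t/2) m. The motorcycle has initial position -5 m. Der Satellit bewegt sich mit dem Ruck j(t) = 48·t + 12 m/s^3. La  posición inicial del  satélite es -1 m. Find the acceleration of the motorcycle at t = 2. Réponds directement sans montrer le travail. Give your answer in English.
At t = 2, a = -8.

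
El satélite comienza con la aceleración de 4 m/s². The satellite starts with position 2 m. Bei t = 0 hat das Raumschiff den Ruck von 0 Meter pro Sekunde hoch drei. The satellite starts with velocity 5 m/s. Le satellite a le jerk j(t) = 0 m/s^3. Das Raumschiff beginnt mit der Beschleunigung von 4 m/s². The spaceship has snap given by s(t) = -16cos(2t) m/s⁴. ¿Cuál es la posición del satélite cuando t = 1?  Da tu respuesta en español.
Para resolver esto, necesitamos tomar 3 integrales de nuestra ecuación de la sacudida j(t) = 0. La antiderivada de la sacudida, con a(0) = 4, da la aceleración: a(t) = 4. La antiderivada de la aceleración es la velocidad. Usando v(0) = 5, obtenemos v(t) = 4·t + 5. Integrando la velocidad y usando la condición inicial x(0) = 2, obtenemos x(t) = 2·t^2 + 5·t + 2. De la ecuación de la posición x(t) = 2·t^2 + 5·t + 2, sustituimos t = 1 para obtener x = 9.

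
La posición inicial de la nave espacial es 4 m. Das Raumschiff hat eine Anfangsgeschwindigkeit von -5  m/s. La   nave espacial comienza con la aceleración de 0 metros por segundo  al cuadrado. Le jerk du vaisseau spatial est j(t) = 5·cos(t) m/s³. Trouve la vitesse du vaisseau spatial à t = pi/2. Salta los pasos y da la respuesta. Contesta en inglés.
At t = pi/2, v = 0.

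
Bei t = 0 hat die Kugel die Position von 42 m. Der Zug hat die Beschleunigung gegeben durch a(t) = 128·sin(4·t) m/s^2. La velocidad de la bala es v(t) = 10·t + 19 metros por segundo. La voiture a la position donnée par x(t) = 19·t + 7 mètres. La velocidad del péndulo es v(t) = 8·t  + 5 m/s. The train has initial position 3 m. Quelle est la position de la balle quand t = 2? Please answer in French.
Nous devons trouver la primitive de notre équation de la vitesse v(t) = 10·t + 19 1 fois. La primitive de la vitesse est la position. En utilisant x(0) = 42, nous obtenons x(t) = 5·t^2 + 19·t + 42. De l'équation de la position x(t) = 5·t^2 + 19·t + 42, nous substituons t = 2 pour obtenir x = 100.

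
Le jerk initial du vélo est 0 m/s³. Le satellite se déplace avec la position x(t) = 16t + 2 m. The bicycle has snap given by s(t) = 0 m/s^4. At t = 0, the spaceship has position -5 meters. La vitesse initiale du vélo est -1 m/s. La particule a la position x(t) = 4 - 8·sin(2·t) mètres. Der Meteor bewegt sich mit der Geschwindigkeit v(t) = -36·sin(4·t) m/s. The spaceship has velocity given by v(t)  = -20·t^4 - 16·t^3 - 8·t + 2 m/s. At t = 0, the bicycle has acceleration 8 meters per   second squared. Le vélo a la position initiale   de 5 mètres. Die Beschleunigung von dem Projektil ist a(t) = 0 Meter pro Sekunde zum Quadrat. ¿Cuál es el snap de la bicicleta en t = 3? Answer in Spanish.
Tenemos el snap s(t) = 0. Sustituyendo t = 3: s(3) = 0.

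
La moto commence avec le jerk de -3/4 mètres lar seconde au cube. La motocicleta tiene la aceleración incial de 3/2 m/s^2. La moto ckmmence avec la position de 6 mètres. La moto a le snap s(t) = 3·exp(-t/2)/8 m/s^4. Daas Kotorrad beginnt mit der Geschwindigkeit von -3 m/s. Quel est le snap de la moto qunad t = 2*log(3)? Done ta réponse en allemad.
Mit s(t) = 3·exp(-t/2)/8 und Einsetzen von t = 2*log(3), finden wir s = 1/8.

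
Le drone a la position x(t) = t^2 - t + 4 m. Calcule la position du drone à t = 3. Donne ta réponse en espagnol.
Tenemos la posición x(t) = t^2 - t + 4. Sustituyendo t = 3: x(3) = 10.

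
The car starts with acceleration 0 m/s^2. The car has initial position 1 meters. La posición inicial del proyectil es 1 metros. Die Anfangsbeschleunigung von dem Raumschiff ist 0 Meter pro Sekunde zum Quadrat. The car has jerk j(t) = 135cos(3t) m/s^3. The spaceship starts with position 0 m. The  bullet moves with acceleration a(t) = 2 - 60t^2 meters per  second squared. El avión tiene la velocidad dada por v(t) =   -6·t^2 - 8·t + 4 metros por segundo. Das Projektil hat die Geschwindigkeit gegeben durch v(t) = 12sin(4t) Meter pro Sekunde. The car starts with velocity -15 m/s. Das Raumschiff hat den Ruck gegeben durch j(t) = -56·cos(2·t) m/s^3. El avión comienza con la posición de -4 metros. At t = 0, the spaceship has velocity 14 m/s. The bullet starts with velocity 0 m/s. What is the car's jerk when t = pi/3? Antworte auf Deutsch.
Aus der Gleichung für den Ruck j(t) = 135·cos(3·t), setzen wir t = pi/3 ein und erhalten j = -135.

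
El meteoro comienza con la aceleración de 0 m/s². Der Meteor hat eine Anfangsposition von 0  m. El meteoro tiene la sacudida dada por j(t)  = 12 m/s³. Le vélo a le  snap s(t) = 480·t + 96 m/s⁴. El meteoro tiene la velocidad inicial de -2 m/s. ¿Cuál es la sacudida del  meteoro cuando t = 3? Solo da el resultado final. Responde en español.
j(3) = 12.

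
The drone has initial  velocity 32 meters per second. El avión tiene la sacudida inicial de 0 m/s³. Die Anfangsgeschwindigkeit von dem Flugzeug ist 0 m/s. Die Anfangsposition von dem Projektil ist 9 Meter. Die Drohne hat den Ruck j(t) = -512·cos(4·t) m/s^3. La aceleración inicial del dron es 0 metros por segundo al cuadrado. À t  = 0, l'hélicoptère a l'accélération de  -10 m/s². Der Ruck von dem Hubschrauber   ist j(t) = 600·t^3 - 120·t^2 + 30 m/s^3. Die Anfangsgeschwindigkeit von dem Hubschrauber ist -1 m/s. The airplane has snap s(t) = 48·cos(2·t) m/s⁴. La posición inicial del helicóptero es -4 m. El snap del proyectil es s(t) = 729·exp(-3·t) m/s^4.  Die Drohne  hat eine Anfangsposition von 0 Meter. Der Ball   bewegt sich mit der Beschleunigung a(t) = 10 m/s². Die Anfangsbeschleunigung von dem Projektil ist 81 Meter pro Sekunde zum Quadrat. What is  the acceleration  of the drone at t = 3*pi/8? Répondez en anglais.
To solve this, we need to take 1 antiderivative of our jerk equation j(t) = -512·cos(4·t). The antiderivative of jerk, with a(0) = 0, gives acceleration: a(t) = -128·sin(4·t). Using a(t) = -128·sin(4·t) and substituting t = 3*pi/8, we find a = 128.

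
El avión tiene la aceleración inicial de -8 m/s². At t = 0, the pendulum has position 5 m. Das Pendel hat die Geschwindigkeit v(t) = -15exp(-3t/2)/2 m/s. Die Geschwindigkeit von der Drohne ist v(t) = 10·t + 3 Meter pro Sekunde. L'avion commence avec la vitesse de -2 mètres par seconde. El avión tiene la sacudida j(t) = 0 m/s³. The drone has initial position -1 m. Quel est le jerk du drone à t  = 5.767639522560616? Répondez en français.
Nous devons dériver notre équation de la vitesse v(t) = 10·t + 3 2 fois. La dérivée de la vitesse donne l'accélération: a(t) = 10. En dérivant l'accélération, nous obtenons le jerk: j(t) = 0. Nous avons le jerk j(t) = 0. En substituant t = 5.767639522560616: j(5.767639522560616) = 0.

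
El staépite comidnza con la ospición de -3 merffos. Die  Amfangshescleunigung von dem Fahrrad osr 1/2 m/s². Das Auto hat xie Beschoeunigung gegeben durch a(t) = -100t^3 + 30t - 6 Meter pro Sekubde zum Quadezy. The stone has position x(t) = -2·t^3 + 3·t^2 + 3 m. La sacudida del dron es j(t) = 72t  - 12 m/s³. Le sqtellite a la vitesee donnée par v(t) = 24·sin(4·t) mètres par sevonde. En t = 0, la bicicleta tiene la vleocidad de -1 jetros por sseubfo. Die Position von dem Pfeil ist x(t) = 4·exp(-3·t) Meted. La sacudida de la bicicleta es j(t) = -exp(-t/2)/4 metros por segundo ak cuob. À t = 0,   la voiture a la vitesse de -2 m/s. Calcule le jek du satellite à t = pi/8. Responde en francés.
Nous devons dériver notre équation de la vitesse v(t) = 24·sin(4·t) 2 fois. En dérivant la vitesse, nous obtenons l'accélération: a(t) = 96·cos(4·t). La dérivée de l'accélération donne le jerk: j(t) = -384·sin(4·t). Nous avons le jerk j(t) = -384·sin(4·t). En substituant t = pi/8: j(pi/8) = -384.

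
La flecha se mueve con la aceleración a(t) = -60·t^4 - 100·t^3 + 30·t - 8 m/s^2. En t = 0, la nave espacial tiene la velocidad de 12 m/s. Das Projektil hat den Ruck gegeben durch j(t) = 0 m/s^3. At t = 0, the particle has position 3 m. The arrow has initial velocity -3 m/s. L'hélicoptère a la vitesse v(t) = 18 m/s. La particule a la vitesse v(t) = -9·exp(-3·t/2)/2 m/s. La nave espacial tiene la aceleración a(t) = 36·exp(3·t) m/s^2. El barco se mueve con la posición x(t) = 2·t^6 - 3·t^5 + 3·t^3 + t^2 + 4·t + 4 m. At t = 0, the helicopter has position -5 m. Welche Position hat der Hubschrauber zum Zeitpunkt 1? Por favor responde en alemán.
Wir müssen unsere Gleichung für die Geschwindigkeit v(t) = 18 1-mal integrieren. Mit ∫v(t)dt und Anwendung von x(0) = -5, finden wir x(t) = 18·t - 5. Wir haben die Position x(t) = 18·t - 5. Durch Einsetzen von t = 1: x(1) = 13.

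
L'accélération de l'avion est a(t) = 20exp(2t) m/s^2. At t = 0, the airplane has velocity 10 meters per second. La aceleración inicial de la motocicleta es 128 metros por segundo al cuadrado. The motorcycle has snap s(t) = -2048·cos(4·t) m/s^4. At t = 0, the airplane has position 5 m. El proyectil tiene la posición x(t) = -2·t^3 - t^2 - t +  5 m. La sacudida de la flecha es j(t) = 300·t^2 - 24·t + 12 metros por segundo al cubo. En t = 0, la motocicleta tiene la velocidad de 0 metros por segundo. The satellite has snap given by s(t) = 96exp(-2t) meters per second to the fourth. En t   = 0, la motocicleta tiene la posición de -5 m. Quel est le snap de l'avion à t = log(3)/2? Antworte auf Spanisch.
Partiendo de la aceleración a(t) = 20·exp(2·t), tomamos 2 derivadas. Derivando la aceleración, obtenemos la sacudida: j(t) = 40·exp(2·t). Derivando la sacudida, obtenemos el snap: s(t) = 80·exp(2·t). De la ecuación del snap s(t) = 80·exp(2·t), sustituimos t = log(3)/2 para obtener s = 240.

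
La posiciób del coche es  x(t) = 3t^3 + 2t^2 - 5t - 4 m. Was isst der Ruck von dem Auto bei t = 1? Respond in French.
Pour résoudre ceci, nous devons prendre 3 dérivées de notre équation de la position x(t) = 3·t^3 + 2·t^2 - 5·t - 4. La dérivée de la position donne la vitesse: v(t) = 9·t^2 + 4·t - 5. En dérivant la vitesse, nous obtenons l'accélération: a(t) = 18·t + 4. En dérivant l'accélération, nous obtenons le jerk: j(t) = 18. De l'équation du jerk j(t) = 18, nous substituons t = 1 pour obtenir j = 18.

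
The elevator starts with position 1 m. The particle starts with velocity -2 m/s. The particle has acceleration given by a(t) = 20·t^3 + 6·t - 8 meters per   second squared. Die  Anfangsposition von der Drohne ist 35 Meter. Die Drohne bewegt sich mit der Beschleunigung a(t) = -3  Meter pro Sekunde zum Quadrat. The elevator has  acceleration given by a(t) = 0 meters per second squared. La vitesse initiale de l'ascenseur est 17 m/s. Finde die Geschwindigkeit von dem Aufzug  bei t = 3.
Ausgehend von der Beschleunigung a(t) = 0, nehmen wir 1 Stammfunktion. Die Stammfunktion von der Beschleunigung ist die Geschwindigkeit. Mit v(0) = 17 erhalten wir v(t) = 17. Wir haben die Geschwindigkeit v(t) = 17. Durch Einsetzen von t = 3: v(3) = 17.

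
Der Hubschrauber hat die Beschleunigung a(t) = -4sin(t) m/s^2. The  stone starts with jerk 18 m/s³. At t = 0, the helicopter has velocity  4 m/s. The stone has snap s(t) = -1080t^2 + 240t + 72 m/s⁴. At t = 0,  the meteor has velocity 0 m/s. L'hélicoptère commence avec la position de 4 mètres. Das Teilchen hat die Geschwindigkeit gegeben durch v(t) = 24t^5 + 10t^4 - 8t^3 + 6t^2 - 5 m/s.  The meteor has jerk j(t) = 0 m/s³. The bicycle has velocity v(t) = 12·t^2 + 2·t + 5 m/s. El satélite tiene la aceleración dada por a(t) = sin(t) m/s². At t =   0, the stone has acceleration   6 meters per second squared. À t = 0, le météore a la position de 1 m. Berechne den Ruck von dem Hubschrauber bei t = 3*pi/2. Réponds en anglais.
To solve this, we need to take 1 derivative of our acceleration equation a(t) = -4·sin(t). The derivative of acceleration gives jerk: j(t) = -4·cos(t). We have jerk j(t) = -4·cos(t). Substituting t = 3*pi/2: j(3*pi/2) = 0.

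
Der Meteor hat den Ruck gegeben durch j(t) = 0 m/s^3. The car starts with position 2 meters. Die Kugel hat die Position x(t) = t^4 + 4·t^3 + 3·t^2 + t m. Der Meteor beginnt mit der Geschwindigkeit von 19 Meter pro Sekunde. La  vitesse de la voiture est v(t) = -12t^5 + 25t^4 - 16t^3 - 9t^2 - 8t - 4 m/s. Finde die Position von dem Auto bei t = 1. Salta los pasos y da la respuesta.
Die Position bei t = 1 ist x = -10.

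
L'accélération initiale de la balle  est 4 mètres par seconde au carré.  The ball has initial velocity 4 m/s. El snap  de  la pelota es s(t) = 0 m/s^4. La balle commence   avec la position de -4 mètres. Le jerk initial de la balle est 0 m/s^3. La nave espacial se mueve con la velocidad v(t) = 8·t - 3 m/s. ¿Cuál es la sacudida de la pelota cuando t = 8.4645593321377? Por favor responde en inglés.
To solve this, we need to take 1 antiderivative of our snap equation s(t) = 0. The antiderivative of snap, with j(0) = 0, gives jerk: j(t) = 0. From the given jerk equation j(t) = 0, we substitute t = 8.4645593321377 to get j = 0.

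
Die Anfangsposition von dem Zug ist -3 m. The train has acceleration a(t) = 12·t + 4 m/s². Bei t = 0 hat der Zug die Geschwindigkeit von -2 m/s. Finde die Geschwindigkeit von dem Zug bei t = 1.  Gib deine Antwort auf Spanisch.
Necesitamos integrar nuestra ecuación de la aceleración a(t) = 12·t + 4 1 vez. La integral de la aceleración es la velocidad. Usando v(0) = -2, obtenemos v(t) = 6·t^2 + 4·t - 2. De la ecuación de la velocidad v(t) = 6·t^2 + 4·t - 2, sustituimos t = 1 para obtener v = 8.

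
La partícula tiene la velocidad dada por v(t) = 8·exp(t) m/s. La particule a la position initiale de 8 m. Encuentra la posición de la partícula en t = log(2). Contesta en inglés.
We need to integrate our velocity equation v(t) = 8·exp(t) 1 time. Finding the integral of v(t) and using x(0) = 8: x(t) = 8·exp(t). We have position x(t) = 8·exp(t). Substituting t = log(2): x(log(2)) = 16.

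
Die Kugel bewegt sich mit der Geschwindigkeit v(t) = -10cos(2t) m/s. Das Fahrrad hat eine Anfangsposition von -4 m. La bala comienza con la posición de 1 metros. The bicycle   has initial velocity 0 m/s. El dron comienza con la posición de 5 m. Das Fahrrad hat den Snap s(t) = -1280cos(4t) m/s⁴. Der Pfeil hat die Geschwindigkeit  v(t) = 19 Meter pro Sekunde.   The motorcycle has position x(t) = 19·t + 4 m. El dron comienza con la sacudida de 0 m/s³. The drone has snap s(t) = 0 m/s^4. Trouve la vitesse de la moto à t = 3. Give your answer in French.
En partant de la position x(t) = 19·t + 4, nous prenons 1 dérivée. En dérivant la position, nous obtenons la vitesse: v(t) = 19. Nous avons la vitesse v(t) = 19. En substituant t = 3: v(3) = 19.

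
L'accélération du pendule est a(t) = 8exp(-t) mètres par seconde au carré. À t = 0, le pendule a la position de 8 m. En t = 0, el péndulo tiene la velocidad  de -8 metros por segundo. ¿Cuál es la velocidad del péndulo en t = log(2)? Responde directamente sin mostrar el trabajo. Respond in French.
La vitesse à t = log(2) est v = -4.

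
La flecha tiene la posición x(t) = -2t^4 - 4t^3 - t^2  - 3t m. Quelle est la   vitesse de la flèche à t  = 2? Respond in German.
Wir müssen unsere Gleichung für die Position x(t) = -2·t^4 - 4·t^3 - t^2 - 3·t 1-mal ableiten. Durch Ableiten von der Position erhalten wir die Geschwindigkeit: v(t) = -8·t^3 - 12·t^2 - 2·t - 3. Aus der Gleichung für die Geschwindigkeit v(t) = -8·t^3 - 12·t^2 - 2·t - 3, setzen wir t = 2 ein und erhalten v = -119.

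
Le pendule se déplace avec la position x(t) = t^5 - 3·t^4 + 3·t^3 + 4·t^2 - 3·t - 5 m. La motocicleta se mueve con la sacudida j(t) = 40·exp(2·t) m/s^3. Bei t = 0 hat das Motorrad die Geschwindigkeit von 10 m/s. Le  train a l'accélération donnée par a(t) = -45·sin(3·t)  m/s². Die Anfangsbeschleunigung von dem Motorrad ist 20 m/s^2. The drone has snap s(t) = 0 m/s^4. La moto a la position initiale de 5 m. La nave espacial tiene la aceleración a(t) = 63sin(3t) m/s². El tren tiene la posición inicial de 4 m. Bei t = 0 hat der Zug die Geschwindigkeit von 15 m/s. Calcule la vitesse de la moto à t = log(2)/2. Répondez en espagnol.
Para resolver esto, necesitamos tomar 2 integrales de nuestra ecuación de la sacudida j(t) = 40·exp(2·t). Integrando la sacudida y usando la condición inicial a(0) = 20, obtenemos a(t) = 20·exp(2·t). La antiderivada de la aceleración es la velocidad. Usando v(0) = 10, obtenemos v(t) = 10·exp(2·t). Usando v(t) = 10·exp(2·t) y sustituyendo t = log(2)/2, encontramos v = 20.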